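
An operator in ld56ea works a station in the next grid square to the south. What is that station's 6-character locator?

Latitude subsquare a = 0; −1 → -1, wraps to 23 = x, carry into square.
Latitude square 6; −1 → 5.
The longitude characters are unchanged.

LD55ex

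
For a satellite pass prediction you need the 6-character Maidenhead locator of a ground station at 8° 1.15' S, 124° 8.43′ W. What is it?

Shift to the Maidenhead origin (180°W, 90°S): lon 55.8595, lat 81.9808.
Field: 55.8595/20 → 2 → C, 81.9808/10 → 8 → I; chars CI.
Square: 15.8595/2 → 7, 1.9808/1 → 1; chars 71.
Subsquare: 1.8595/0.0833333 → 22 → w, 0.9808/0.0416667 → 23 → x; chars wx.

CI71wx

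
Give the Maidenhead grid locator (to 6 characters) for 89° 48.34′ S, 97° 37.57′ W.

EA10ee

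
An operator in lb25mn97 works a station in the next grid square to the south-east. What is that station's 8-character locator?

Longitude extended square 9; +1 → 10, wraps to 0, carry into subsquare.
Longitude subsquare m = 12; +1 → 13 = n.
Latitude extended square 7; −1 → 6.

LB25nn06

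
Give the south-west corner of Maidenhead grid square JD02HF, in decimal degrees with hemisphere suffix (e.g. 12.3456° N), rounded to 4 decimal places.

Field J=9, D=3: +9·20° lon, +3·10° lat → SW at lon 0°, lat -60°.
Square 0, 2: +0·2° lon, +2·1° lat → SW at lon 0°, lat -58°.
Subsquare h=7, f=5: +7·0.0833333° lon, +5·0.0416667° lat → SW at lon 0.583333°, lat -57.7917°.
latitude 57.7917° S, longitude 0.5833° E.

57.7917° S, 0.5833° E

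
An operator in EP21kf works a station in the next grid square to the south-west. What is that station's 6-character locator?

EP21je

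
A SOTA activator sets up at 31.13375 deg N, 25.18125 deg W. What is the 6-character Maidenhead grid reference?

Offset from 180°W / 90°S: lon 154.8187°, lat 121.1337°.
Field: 154.8187/20 → 7 → H, 121.1337/10 → 12 → M; chars HM.
Square: 14.8187/2 → 7, 1.1337/1 → 1; chars 71.
Subsquare: 0.8187/0.0833333 → 9 → j, 0.1337/0.0416667 → 3 → d; chars jd.

HM71jd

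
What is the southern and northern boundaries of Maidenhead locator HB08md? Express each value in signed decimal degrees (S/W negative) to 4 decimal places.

-71.8750, -71.8333

Field H=7, B=1: +7·20° lon, +1·10° lat → SW at lon -40°, lat -80°.
Square 0, 8: +0·2° lon, +8·1° lat → SW at lon -40°, lat -72°.
Subsquare m=12, d=3: +12·0.0833333° lon, +3·0.0416667° lat → SW at lon -39°, lat -71.875°.
Cell spans 0.0833333° lon × 0.0416667° lat.
south -71.8750, north -71.8333.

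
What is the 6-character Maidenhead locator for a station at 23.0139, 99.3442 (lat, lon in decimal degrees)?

NL93qa

Offset from 180°W / 90°S: lon 279.3442°, lat 113.0139°.
Field (20°×10°, letters A–R): 279.3442/20 → 13 → N, 113.0139/10 → 11 → L; chars NL.
Square (2°×1°, digits 0–9): 19.3442/2 → 9, 3.0139/1 → 3; chars 93.
Subsquare (5′×2.5′, letters a–x): 1.3442/0.0833333 → 16 → q, 0.0139/0.0416667 → 0 → a; chars qa.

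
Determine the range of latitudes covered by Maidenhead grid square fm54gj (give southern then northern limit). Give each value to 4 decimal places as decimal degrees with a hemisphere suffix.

Field F=5, M=12: +5·20° lon, +12·10° lat → SW at lon -80°, lat 30°.
Square 5, 4: +5·2° lon, +4·1° lat → SW at lon -70°, lat 34°.
Subsquare g=6, j=9: +6·0.0833333° lon, +9·0.0416667° lat → SW at lon -69.5°, lat 34.375°.
Cell spans 0.0833333° lon × 0.0416667° lat.
south 34.3750° N, north 34.4167° N.

34.3750° N, 34.4167° N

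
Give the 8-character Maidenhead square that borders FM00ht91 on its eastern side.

FM00it01

Longitude extended square 9; +1 → 10, wraps to 0, carry into subsquare.
Longitude subsquare h = 7; +1 → 8 = i.
The latitude characters are unchanged.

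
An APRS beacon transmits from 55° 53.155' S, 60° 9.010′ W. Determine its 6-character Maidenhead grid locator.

FD94wc

Add 180° to longitude and 90° to latitude: 119.8498, 34.1141.
Field: lon ⌊119.8498/20⌋ = 5 → F; lat ⌊34.1141/10⌋ = 3 → D.
Square: lon ⌊19.8498/2⌋ = 9; lat ⌊4.1141/1⌋ = 4.
Subsquare: lon ⌊1.8498/0.0833333⌋ = 22 → w; lat ⌊0.1141/0.0416667⌋ = 2 → c.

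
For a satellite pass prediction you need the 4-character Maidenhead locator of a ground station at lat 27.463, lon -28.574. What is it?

HL57

Shift to the Maidenhead origin (180°W, 90°S): lon 151.43, lat 117.46.
Field: lon ⌊151.43/20⌋ = 7 → H; lat ⌊117.46/10⌋ = 11 → L.
Square: lon ⌊11.43/2⌋ = 5; lat ⌊7.46/1⌋ = 7.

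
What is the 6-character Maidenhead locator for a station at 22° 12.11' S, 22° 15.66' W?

HG87ut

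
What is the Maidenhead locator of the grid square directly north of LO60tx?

Latitude subsquare x = 23; +1 → 24, wraps to 0 = a, carry into square.
Latitude square 0; +1 → 1.
The longitude characters are unchanged.

LO61ta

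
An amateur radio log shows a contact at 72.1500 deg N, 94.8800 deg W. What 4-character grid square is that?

Add 180° to longitude and 90° to latitude: 85.12, 162.15.
Field: lon ⌊85.12/20⌋ = 4 → E; lat ⌊162.15/10⌋ = 16 → Q.
Square: lon ⌊5.12/2⌋ = 2; lat ⌊2.15/1⌋ = 2.

EQ22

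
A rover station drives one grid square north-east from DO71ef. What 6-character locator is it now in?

DO71fg

Longitude subsquare e = 4; +1 → 5 = f.
Latitude subsquare f = 5; +1 → 6 = g.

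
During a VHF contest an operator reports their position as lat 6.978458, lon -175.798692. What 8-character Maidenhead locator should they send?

Offset from 180°W / 90°S: lon 4.20131°, lat 96.97846°.
Field: 4.20131/20 → 0 → A, 96.97846/10 → 9 → J; chars AJ.
Square: 4.20131/2 → 2, 6.97846/1 → 6; chars 26.
Subsquare: 0.20131/0.0833333 → 2 → c, 0.97846/0.0416667 → 23 → x; chars cx.
Extended square: 0.03464/0.00833333 → 4, 0.02012/0.00416667 → 4; chars 44.

AJ26cx44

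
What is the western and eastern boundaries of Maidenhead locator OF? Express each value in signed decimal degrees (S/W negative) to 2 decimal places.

Field O=14, F=5: +14·20° lon, +5·10° lat → SW at lon 100°, lat -40°.
Cell spans 20° lon × 10° lat.
west 100.00, east 120.00.

100.00, 120.00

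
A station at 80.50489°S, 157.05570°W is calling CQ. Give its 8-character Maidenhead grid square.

BA19ll38

Shift to the Maidenhead origin (180°W, 90°S): lon 22.94430, lat 9.49511.
Field: 22.94430/20 → 1 → B, 9.49511/10 → 0 → A; chars BA.
Square: 2.94430/2 → 1, 9.49511/1 → 9; chars 19.
Subsquare: 0.94430/0.0833333 → 11 → l, 0.49511/0.0416667 → 11 → l; chars ll.
Extended square: 0.02763/0.00833333 → 3, 0.03678/0.00416667 → 8; chars 38.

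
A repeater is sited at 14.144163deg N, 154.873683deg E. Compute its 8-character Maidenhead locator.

QK74kd44

Offset from 180°W / 90°S: lon 334.87368°, lat 104.14416°.
Field: 334.87368/20 → 16 → Q, 104.14416/10 → 10 → K; chars QK.
Square: 14.87368/2 → 7, 4.14416/1 → 4; chars 74.
Subsquare: 0.87368/0.0833333 → 10 → k, 0.14416/0.0416667 → 3 → d; chars kd.
Extended square: 0.04035/0.00833333 → 4, 0.01916/0.00416667 → 4; chars 44.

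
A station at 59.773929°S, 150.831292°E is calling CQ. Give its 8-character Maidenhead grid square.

QD50jf94

Add 180° to longitude and 90° to latitude: 330.83129, 30.22607.
Field: 330.83129/20 → 16 → Q, 30.22607/10 → 3 → D; chars QD.
Square: 10.83129/2 → 5, 0.22607/1 → 0; chars 50.
Subsquare: 0.83129/0.0833333 → 9 → j, 0.22607/0.0416667 → 5 → f; chars jf.
Extended square: 0.08129/0.00833333 → 9, 0.01774/0.00416667 → 4; chars 94.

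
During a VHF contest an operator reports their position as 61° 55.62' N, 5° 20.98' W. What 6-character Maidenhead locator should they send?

IP71hw

Offset from 180°W / 90°S: lon 174.6503°, lat 151.9270°.
Field: lon ⌊174.6503/20⌋ = 8 → I; lat ⌊151.9270/10⌋ = 15 → P.
Square: lon ⌊14.6503/2⌋ = 7; lat ⌊1.9270/1⌋ = 1.
Subsquare: lon ⌊0.6503/0.0833333⌋ = 7 → h; lat ⌊0.9270/0.0416667⌋ = 22 → w.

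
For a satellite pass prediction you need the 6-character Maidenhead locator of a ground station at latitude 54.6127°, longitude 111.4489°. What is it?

OO54ro

Offset from 180°W / 90°S: lon 291.4489°, lat 144.6127°.
Field (20°×10°, letters A–R): 291.4489/20 → 14 → O, 144.6127/10 → 14 → O; chars OO.
Square (2°×1°, digits 0–9): 11.4489/2 → 5, 4.6127/1 → 4; chars 54.
Subsquare (5′×2.5′, letters a–x): 1.4489/0.0833333 → 17 → r, 0.6127/0.0416667 → 14 → o; chars ro.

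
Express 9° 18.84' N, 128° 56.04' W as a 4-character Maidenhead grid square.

Shift to the Maidenhead origin (180°W, 90°S): lon 51.07, lat 99.31.
Field: lon ⌊51.07/20⌋ = 2 → C; lat ⌊99.31/10⌋ = 9 → J.
Square: lon ⌊11.07/2⌋ = 5; lat ⌊9.31/1⌋ = 9.

CJ59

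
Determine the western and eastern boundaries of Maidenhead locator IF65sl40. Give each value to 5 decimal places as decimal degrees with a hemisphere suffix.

6.46667° W, 6.45833° W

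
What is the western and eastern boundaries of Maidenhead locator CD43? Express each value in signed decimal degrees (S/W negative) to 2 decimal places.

-132.00, -130.00

Field C=2, D=3: +2·20° lon, +3·10° lat → SW at lon -140°, lat -60°.
Square 4, 3: +4·2° lon, +3·1° lat → SW at lon -132°, lat -57°.
Cell spans 2° lon × 1° lat.
west -132.00, east -130.00.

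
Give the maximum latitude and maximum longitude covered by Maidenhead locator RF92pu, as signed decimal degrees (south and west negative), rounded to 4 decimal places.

-37.1250, 179.3333

Field R=17, F=5: +17·20° lon, +5·10° lat → SW at lon 160°, lat -40°.
Square 9, 2: +9·2° lon, +2·1° lat → SW at lon 178°, lat -38°.
Subsquare p=15, u=20: +15·0.0833333° lon, +20·0.0416667° lat → SW at lon 179.25°, lat -37.1667°.
Cell spans 0.0833333° lon × 0.0416667° lat. NE corner is SW corner plus one full cell.
latitude -37.1250, longitude 179.3333.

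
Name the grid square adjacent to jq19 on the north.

JR10

Latitude square 9; +1 → 10, wraps to 0, carry into field.
Latitude field Q = 16; +1 → 17 = R.
The longitude characters are unchanged.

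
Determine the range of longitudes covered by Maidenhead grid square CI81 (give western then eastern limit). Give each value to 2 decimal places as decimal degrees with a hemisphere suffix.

Field C=2, I=8: +2·20° lon, +8·10° lat → SW at lon -140°, lat -10°.
Square 8, 1: +8·2° lon, +1·1° lat → SW at lon -124°, lat -9°.
Cell spans 2° lon × 1° lat.
west 124.00° W, east 122.00° W.

124.00° W, 122.00° W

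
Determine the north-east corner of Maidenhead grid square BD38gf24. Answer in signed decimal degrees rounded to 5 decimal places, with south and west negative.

-51.77083, -153.47500

Field B=1, D=3: +1·20° lon, +3·10° lat → SW at lon -160°, lat -60°.
Square 3, 8: +3·2° lon, +8·1° lat → SW at lon -154°, lat -52°.
Subsquare g=6, f=5: +6·0.0833333° lon, +5·0.0416667° lat → SW at lon -153.5°, lat -51.7917°.
Extended square 2, 4: +2·0.00833333° lon, +4·0.00416667° lat → SW at lon -153.483°, lat -51.775°.
Cell spans 0.00833333° lon × 0.00416667° lat. NE corner is SW corner plus one full cell.
latitude -51.77083, longitude -153.47500.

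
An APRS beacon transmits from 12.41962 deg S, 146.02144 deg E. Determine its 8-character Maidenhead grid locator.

QH37an29

Shift to the Maidenhead origin (180°W, 90°S): lon 326.02144, lat 77.58038.
Field: 326.02144/20 → 16 → Q, 77.58038/10 → 7 → H; chars QH.
Square: 6.02144/2 → 3, 7.58038/1 → 7; chars 37.
Subsquare: 0.02144/0.0833333 → 0 → a, 0.58038/0.0416667 → 13 → n; chars an.
Extended square: 0.02144/0.00833333 → 2, 0.03871/0.00416667 → 9; chars 29.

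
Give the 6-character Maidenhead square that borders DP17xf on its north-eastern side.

Longitude subsquare x = 23; +1 → 24, wraps to 0 = a, carry into square.
Longitude square 1; +1 → 2.
Latitude subsquare f = 5; +1 → 6 = g.

DP27ag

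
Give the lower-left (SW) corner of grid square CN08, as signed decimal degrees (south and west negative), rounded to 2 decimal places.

Field C=2, N=13: +2·20° lon, +13·10° lat → SW at lon -140°, lat 40°.
Square 0, 8: +0·2° lon, +8·1° lat → SW at lon -140°, lat 48°.
latitude 48.00, longitude -140.00.

48.00, -140.00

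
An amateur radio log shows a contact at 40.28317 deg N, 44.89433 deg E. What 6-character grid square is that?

Add 180° to longitude and 90° to latitude: 224.8943, 130.2832.
Field: lon ⌊224.8943/20⌋ = 11 → L; lat ⌊130.2832/10⌋ = 13 → N.
Square: lon ⌊4.8943/2⌋ = 2; lat ⌊0.2832/1⌋ = 0.
Subsquare: lon ⌊0.8943/0.0833333⌋ = 10 → k; lat ⌊0.2832/0.0416667⌋ = 6 → g.

LN20kg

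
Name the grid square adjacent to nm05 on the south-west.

MM94

Longitude square 0; −1 → -1, wraps to 9, carry into field.
Longitude field N = 13; −1 → 12 = M.
Latitude square 5; −1 → 4.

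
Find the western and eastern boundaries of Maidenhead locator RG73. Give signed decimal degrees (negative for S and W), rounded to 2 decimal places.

174.00, 176.00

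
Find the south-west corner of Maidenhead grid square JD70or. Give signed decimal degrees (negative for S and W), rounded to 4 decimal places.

-59.2917, 15.1667

Field J=9, D=3: +9·20° lon, +3·10° lat → SW at lon 0°, lat -60°.
Square 7, 0: +7·2° lon, +0·1° lat → SW at lon 14°, lat -60°.
Subsquare o=14, r=17: +14·0.0833333° lon, +17·0.0416667° lat → SW at lon 15.1667°, lat -59.2917°.
latitude -59.2917, longitude 15.1667.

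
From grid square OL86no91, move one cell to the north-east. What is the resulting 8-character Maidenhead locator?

Longitude extended square 9; +1 → 10, wraps to 0, carry into subsquare.
Longitude subsquare n = 13; +1 → 14 = o.
Latitude extended square 1; +1 → 2.

OL86oo02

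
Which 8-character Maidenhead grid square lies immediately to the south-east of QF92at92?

Longitude extended square 9; +1 → 10, wraps to 0, carry into subsquare.
Longitude subsquare a = 0; +1 → 1 = b.
Latitude extended square 2; −1 → 1.

QF92bt01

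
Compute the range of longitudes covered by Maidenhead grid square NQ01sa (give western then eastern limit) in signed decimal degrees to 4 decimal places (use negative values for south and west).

Field N=13, Q=16: +13·20° lon, +16·10° lat → SW at lon 80°, lat 70°.
Square 0, 1: +0·2° lon, +1·1° lat → SW at lon 80°, lat 71°.
Subsquare s=18, a=0: +18·0.0833333° lon, +0·0.0416667° lat → SW at lon 81.5°, lat 71°.
Cell spans 0.0833333° lon × 0.0416667° lat.
west 81.5000, east 81.5833.

81.5000, 81.5833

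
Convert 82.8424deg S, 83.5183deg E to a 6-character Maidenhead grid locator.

NA17sd

Add 180° to longitude and 90° to latitude: 263.5183, 7.1576.
Field: lon ⌊263.5183/20⌋ = 13 → N; lat ⌊7.1576/10⌋ = 0 → A.
Square: lon ⌊3.5183/2⌋ = 1; lat ⌊7.1576/1⌋ = 7.
Subsquare: lon ⌊1.5183/0.0833333⌋ = 18 → s; lat ⌊0.1576/0.0416667⌋ = 3 → d.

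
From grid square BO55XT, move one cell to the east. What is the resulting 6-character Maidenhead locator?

BO65at

Longitude subsquare x = 23; +1 → 24, wraps to 0 = a, carry into square.
Longitude square 5; +1 → 6.
The latitude characters are unchanged.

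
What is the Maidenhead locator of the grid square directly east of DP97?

EP07

Longitude square 9; +1 → 10, wraps to 0, carry into field.
Longitude field D = 3; +1 → 4 = E.
The latitude characters are unchanged.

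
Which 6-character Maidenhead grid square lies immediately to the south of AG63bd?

Latitude subsquare d = 3; −1 → 2 = c.
The longitude characters are unchanged.

AG63bc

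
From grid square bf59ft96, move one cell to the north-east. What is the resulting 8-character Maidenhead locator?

Longitude extended square 9; +1 → 10, wraps to 0, carry into subsquare.
Longitude subsquare f = 5; +1 → 6 = g.
Latitude extended square 6; +1 → 7.

BF59gt07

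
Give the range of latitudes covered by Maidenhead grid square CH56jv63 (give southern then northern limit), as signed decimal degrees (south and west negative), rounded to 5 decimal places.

Field C=2, H=7: +2·20° lon, +7·10° lat → SW at lon -140°, lat -20°.
Square 5, 6: +5·2° lon, +6·1° lat → SW at lon -130°, lat -14°.
Subsquare j=9, v=21: +9·0.0833333° lon, +21·0.0416667° lat → SW at lon -129.25°, lat -13.125°.
Extended square 6, 3: +6·0.00833333° lon, +3·0.00416667° lat → SW at lon -129.2°, lat -13.1125°.
Cell spans 0.00833333° lon × 0.00416667° lat.
south -13.11250, north -13.10833.

-13.11250, -13.10833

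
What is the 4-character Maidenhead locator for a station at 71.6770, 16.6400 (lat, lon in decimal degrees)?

JQ81

Offset from 180°W / 90°S: lon 196.64°, lat 161.68°.
Field: lon ⌊196.64/20⌋ = 9 → J; lat ⌊161.68/10⌋ = 16 → Q.
Square: lon ⌊16.64/2⌋ = 8; lat ⌊1.68/1⌋ = 1.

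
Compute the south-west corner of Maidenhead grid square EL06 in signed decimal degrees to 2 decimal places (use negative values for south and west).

26.00, -100.00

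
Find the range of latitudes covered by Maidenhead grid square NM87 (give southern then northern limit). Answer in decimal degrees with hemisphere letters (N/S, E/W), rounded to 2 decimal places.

37.00° N, 38.00° N

Field N=13, M=12: +13·20° lon, +12·10° lat → SW at lon 80°, lat 30°.
Square 8, 7: +8·2° lon, +7·1° lat → SW at lon 96°, lat 37°.
Cell spans 2° lon × 1° lat.
south 37.00° N, north 38.00° N.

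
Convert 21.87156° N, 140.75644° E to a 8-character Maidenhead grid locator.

QL01ju09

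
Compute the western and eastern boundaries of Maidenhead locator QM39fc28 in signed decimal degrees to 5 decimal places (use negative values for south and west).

146.43333, 146.44167

Field Q=16, M=12: +16·20° lon, +12·10° lat → SW at lon 140°, lat 30°.
Square 3, 9: +3·2° lon, +9·1° lat → SW at lon 146°, lat 39°.
Subsquare f=5, c=2: +5·0.0833333° lon, +2·0.0416667° lat → SW at lon 146.417°, lat 39.0833°.
Extended square 2, 8: +2·0.00833333° lon, +8·0.00416667° lat → SW at lon 146.433°, lat 39.1167°.
Cell spans 0.00833333° lon × 0.00416667° lat.
west 146.43333, east 146.44167.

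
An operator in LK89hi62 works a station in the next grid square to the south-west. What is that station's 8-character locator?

LK89hi51

Longitude extended square 6; −1 → 5.
Latitude extended square 2; −1 → 1.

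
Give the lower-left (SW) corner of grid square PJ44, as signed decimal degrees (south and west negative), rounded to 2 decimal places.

Field P=15, J=9: +15·20° lon, +9·10° lat → SW at lon 120°, lat 0°.
Square 4, 4: +4·2° lon, +4·1° lat → SW at lon 128°, lat 4°.
latitude 4.00, longitude 128.00.

4.00, 128.00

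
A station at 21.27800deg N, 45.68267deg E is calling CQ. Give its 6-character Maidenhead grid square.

LL21ug

Add 180° to longitude and 90° to latitude: 225.6827, 111.2780.
Field: lon ⌊225.6827/20⌋ = 11 → L; lat ⌊111.2780/10⌋ = 11 → L.
Square: lon ⌊5.6827/2⌋ = 2; lat ⌊1.2780/1⌋ = 1.
Subsquare: lon ⌊1.6827/0.0833333⌋ = 20 → u; lat ⌊0.2780/0.0416667⌋ = 6 → g.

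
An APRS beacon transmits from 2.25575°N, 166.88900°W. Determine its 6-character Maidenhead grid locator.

Offset from 180°W / 90°S: lon 13.1110°, lat 92.2558°.
Field: 13.1110/20 → 0 → A, 92.2558/10 → 9 → J; chars AJ.
Square: 13.1110/2 → 6, 2.2558/1 → 2; chars 62.
Subsquare: 1.1110/0.0833333 → 13 → n, 0.2558/0.0416667 → 6 → g; chars ng.

AJ62ng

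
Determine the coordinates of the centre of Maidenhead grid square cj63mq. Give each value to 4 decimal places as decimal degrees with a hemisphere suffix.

Field C=2, J=9: +2·20° lon, +9·10° lat → SW at lon -140°, lat 0°.
Square 6, 3: +6·2° lon, +3·1° lat → SW at lon -128°, lat 3°.
Subsquare m=12, q=16: +12·0.0833333° lon, +16·0.0416667° lat → SW at lon -127°, lat 3.66667°.
Cell spans 0.0833333° lon × 0.0416667° lat. Centre is SW corner plus half of each.
latitude 3.6875° N, longitude 126.9583° W.

3.6875° N, 126.9583° W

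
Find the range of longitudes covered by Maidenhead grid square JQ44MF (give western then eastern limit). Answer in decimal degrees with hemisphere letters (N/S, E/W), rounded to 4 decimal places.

Field J=9, Q=16: +9·20° lon, +16·10° lat → SW at lon 0°, lat 70°.
Square 4, 4: +4·2° lon, +4·1° lat → SW at lon 8°, lat 74°.
Subsquare m=12, f=5: +12·0.0833333° lon, +5·0.0416667° lat → SW at lon 9°, lat 74.2083°.
Cell spans 0.0833333° lon × 0.0416667° lat.
west 9.0000° E, east 9.0833° E.

9.0000° E, 9.0833° E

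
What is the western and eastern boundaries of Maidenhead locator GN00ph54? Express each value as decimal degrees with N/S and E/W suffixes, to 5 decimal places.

Field G=6, N=13: +6·20° lon, +13·10° lat → SW at lon -60°, lat 40°.
Square 0, 0: +0·2° lon, +0·1° lat → SW at lon -60°, lat 40°.
Subsquare p=15, h=7: +15·0.0833333° lon, +7·0.0416667° lat → SW at lon -58.75°, lat 40.2917°.
Extended square 5, 4: +5·0.00833333° lon, +4·0.00416667° lat → SW at lon -58.7083°, lat 40.3083°.
Cell spans 0.00833333° lon × 0.00416667° lat.
west 58.70833° W, east 58.70000° W.

58.70833° W, 58.70000° W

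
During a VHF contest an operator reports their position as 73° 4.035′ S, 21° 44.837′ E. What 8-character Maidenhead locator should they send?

KB06uw93

Shift to the Maidenhead origin (180°W, 90°S): lon 201.74728, lat 16.93275.
Field (20°×10°, letters A–R): lon ⌊201.74728/20⌋ = 10 → K; lat ⌊16.93275/10⌋ = 1 → B.
Square (2°×1°, digits 0–9): lon ⌊1.74728/2⌋ = 0; lat ⌊6.93275/1⌋ = 6.
Subsquare (5′×2.5′, letters a–x): lon ⌊1.74728/0.0833333⌋ = 20 → u; lat ⌊0.93275/0.0416667⌋ = 22 → w.
Extended square (30″×15″, digits 0–9): lon ⌊0.08062/0.00833333⌋ = 9; lat ⌊0.01608/0.00416667⌋ = 3.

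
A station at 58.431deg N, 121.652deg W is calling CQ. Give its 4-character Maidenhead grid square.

Offset from 180°W / 90°S: lon 58.35°, lat 148.43°.
Field: lon ⌊58.35/20⌋ = 2 → C; lat ⌊148.43/10⌋ = 14 → O.
Square: lon ⌊18.35/2⌋ = 9; lat ⌊8.43/1⌋ = 8.

CO98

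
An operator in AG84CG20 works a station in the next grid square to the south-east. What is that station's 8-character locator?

AG84cf39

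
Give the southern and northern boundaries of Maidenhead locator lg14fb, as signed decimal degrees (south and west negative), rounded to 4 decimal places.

-25.9583, -25.9167

Field L=11, G=6: +11·20° lon, +6·10° lat → SW at lon 40°, lat -30°.
Square 1, 4: +1·2° lon, +4·1° lat → SW at lon 42°, lat -26°.
Subsquare f=5, b=1: +5·0.0833333° lon, +1·0.0416667° lat → SW at lon 42.4167°, lat -25.9583°.
Cell spans 0.0833333° lon × 0.0416667° lat.
south -25.9583, north -25.9167.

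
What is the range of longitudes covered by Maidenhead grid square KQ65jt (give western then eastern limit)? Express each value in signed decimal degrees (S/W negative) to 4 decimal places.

Field K=10, Q=16: +10·20° lon, +16·10° lat → SW at lon 20°, lat 70°.
Square 6, 5: +6·2° lon, +5·1° lat → SW at lon 32°, lat 75°.
Subsquare j=9, t=19: +9·0.0833333° lon, +19·0.0416667° lat → SW at lon 32.75°, lat 75.7917°.
Cell spans 0.0833333° lon × 0.0416667° lat.
west 32.7500, east 32.8333.

32.7500, 32.8333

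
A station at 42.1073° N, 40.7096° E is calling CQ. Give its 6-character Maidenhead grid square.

LN02ic

Offset from 180°W / 90°S: lon 220.7096°, lat 132.1073°.
Field (20°×10°, letters A–R): 220.7096/20 → 11 → L, 132.1073/10 → 13 → N; chars LN.
Square (2°×1°, digits 0–9): 0.7096/2 → 0, 2.1073/1 → 2; chars 02.
Subsquare (5′×2.5′, letters a–x): 0.7096/0.0833333 → 8 → i, 0.1073/0.0416667 → 2 → c; chars ic.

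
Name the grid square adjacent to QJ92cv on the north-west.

QJ92bw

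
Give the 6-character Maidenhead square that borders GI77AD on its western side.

GI67xd

Longitude subsquare a = 0; −1 → -1, wraps to 23 = x, carry into square.
Longitude square 7; −1 → 6.
The latitude characters are unchanged.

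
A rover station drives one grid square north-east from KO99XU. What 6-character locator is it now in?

Longitude subsquare x = 23; +1 → 24, wraps to 0 = a, carry into square.
Longitude square 9; +1 → 10, wraps to 0, carry into field.
Longitude field K = 10; +1 → 11 = L.
Latitude subsquare u = 20; +1 → 21 = v.

LO09av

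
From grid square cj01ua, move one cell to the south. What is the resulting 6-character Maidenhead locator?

CJ00ux

Latitude subsquare a = 0; −1 → -1, wraps to 23 = x, carry into square.
Latitude square 1; −1 → 0.
The longitude characters are unchanged.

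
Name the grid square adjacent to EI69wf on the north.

Latitude subsquare f = 5; +1 → 6 = g.
The longitude characters are unchanged.

EI69wg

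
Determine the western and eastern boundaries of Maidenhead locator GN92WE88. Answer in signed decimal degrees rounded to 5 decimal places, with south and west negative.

-40.10000, -40.09167

Field G=6, N=13: +6·20° lon, +13·10° lat → SW at lon -60°, lat 40°.
Square 9, 2: +9·2° lon, +2·1° lat → SW at lon -42°, lat 42°.
Subsquare w=22, e=4: +22·0.0833333° lon, +4·0.0416667° lat → SW at lon -40.1667°, lat 42.1667°.
Extended square 8, 8: +8·0.00833333° lon, +8·0.00416667° lat → SW at lon -40.1°, lat 42.2°.
Cell spans 0.00833333° lon × 0.00416667° lat.
west -40.10000, east -40.09167.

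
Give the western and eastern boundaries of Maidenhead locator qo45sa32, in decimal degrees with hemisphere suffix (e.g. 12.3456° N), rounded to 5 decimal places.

149.52500° E, 149.53333° E

Field Q=16, O=14: +16·20° lon, +14·10° lat → SW at lon 140°, lat 50°.
Square 4, 5: +4·2° lon, +5·1° lat → SW at lon 148°, lat 55°.
Subsquare s=18, a=0: +18·0.0833333° lon, +0·0.0416667° lat → SW at lon 149.5°, lat 55°.
Extended square 3, 2: +3·0.00833333° lon, +2·0.00416667° lat → SW at lon 149.525°, lat 55.0083°.
Cell spans 0.00833333° lon × 0.00416667° lat.
west 149.52500° E, east 149.53333° E.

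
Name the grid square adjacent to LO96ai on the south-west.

LO86xh

Longitude subsquare a = 0; −1 → -1, wraps to 23 = x, carry into square.
Longitude square 9; −1 → 8.
Latitude subsquare i = 8; −1 → 7 = h.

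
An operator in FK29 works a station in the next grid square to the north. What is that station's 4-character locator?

Latitude square 9; +1 → 10, wraps to 0, carry into field.
Latitude field K = 10; +1 → 11 = L.
The longitude characters are unchanged.

FL20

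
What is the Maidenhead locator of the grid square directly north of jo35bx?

Latitude subsquare x = 23; +1 → 24, wraps to 0 = a, carry into square.
Latitude square 5; +1 → 6.
The longitude characters are unchanged.

JO36ba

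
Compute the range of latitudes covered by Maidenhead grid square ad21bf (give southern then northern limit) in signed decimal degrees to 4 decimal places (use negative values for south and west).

-58.7917, -58.7500

Field A=0, D=3: +0·20° lon, +3·10° lat → SW at lon -180°, lat -60°.
Square 2, 1: +2·2° lon, +1·1° lat → SW at lon -176°, lat -59°.
Subsquare b=1, f=5: +1·0.0833333° lon, +5·0.0416667° lat → SW at lon -175.917°, lat -58.7917°.
Cell spans 0.0833333° lon × 0.0416667° lat.
south -58.7917, north -58.7500.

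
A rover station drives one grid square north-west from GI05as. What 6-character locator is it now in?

FI95xt

Longitude subsquare a = 0; −1 → -1, wraps to 23 = x, carry into square.
Longitude square 0; −1 → -1, wraps to 9, carry into field.
Longitude field G = 6; −1 → 5 = F.
Latitude subsquare s = 18; +1 → 19 = t.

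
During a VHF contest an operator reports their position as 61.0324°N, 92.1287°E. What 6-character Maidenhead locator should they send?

NP61ba

Add 180° to longitude and 90° to latitude: 272.1287, 151.0324.
Field: lon ⌊272.1287/20⌋ = 13 → N; lat ⌊151.0324/10⌋ = 15 → P.
Square: lon ⌊12.1287/2⌋ = 6; lat ⌊1.0324/1⌋ = 1.
Subsquare: lon ⌊0.1287/0.0833333⌋ = 1 → b; lat ⌊0.0324/0.0416667⌋ = 0 → a.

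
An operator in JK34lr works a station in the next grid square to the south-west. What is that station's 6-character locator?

JK34kq

Longitude subsquare l = 11; −1 → 10 = k.
Latitude subsquare r = 17; −1 → 16 = q.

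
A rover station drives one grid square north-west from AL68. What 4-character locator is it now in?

Longitude square 6; −1 → 5.
Latitude square 8; +1 → 9.

AL59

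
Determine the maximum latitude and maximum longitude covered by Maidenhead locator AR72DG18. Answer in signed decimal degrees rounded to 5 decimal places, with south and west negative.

Field A=0, R=17: +0·20° lon, +17·10° lat → SW at lon -180°, lat 80°.
Square 7, 2: +7·2° lon, +2·1° lat → SW at lon -166°, lat 82°.
Subsquare d=3, g=6: +3·0.0833333° lon, +6·0.0416667° lat → SW at lon -165.75°, lat 82.25°.
Extended square 1, 8: +1·0.00833333° lon, +8·0.00416667° lat → SW at lon -165.742°, lat 82.2833°.
Cell spans 0.00833333° lon × 0.00416667° lat. NE corner is SW corner plus one full cell.
latitude 82.28750, longitude -165.73333.

82.28750, -165.73333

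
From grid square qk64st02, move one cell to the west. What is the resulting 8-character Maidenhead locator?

Longitude extended square 0; −1 → -1, wraps to 9, carry into subsquare.
Longitude subsquare s = 18; −1 → 17 = r.
The latitude characters are unchanged.

QK64rt92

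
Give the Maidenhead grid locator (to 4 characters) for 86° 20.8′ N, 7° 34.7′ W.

IR66

Add 180° to longitude and 90° to latitude: 172.42, 176.35.
Field: lon ⌊172.42/20⌋ = 8 → I; lat ⌊176.35/10⌋ = 17 → R.
Square: lon ⌊12.42/2⌋ = 6; lat ⌊6.35/1⌋ = 6.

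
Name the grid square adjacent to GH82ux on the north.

GH83ua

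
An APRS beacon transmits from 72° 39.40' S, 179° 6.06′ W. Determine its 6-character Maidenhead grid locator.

Offset from 180°W / 90°S: lon 0.8990°, lat 17.3433°.
Field: lon ⌊0.8990/20⌋ = 0 → A; lat ⌊17.3433/10⌋ = 1 → B.
Square: lon ⌊0.8990/2⌋ = 0; lat ⌊7.3433/1⌋ = 7.
Subsquare: lon ⌊0.8990/0.0833333⌋ = 10 → k; lat ⌊0.3433/0.0416667⌋ = 8 → i.

AB07ki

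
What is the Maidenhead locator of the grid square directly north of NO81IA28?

NO81ia29

Latitude extended square 8; +1 → 9.
The longitude characters are unchanged.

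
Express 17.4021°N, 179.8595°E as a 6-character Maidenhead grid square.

RK97wj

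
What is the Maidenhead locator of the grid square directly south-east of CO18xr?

CO28aq

Longitude subsquare x = 23; +1 → 24, wraps to 0 = a, carry into square.
Longitude square 1; +1 → 2.
Latitude subsquare r = 17; −1 → 16 = q.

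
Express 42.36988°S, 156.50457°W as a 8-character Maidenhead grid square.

BE17rp91

Offset from 180°W / 90°S: lon 23.49543°, lat 47.63012°.
Field: lon ⌊23.49543/20⌋ = 1 → B; lat ⌊47.63012/10⌋ = 4 → E.
Square: lon ⌊3.49543/2⌋ = 1; lat ⌊7.63012/1⌋ = 7.
Subsquare: lon ⌊1.49543/0.0833333⌋ = 17 → r; lat ⌊0.63012/0.0416667⌋ = 15 → p.
Extended square: lon ⌊0.07876/0.00833333⌋ = 9; lat ⌊0.00512/0.00416667⌋ = 1.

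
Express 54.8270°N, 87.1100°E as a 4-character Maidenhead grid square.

NO34

Offset from 180°W / 90°S: lon 267.11°, lat 144.83°.
Field: lon ⌊267.11/20⌋ = 13 → N; lat ⌊144.83/10⌋ = 14 → O.
Square: lon ⌊7.11/2⌋ = 3; lat ⌊4.83/1⌋ = 4.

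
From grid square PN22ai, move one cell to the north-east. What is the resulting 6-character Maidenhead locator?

Longitude subsquare a = 0; +1 → 1 = b.
Latitude subsquare i = 8; +1 → 9 = j.

PN22bj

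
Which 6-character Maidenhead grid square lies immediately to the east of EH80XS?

Longitude subsquare x = 23; +1 → 24, wraps to 0 = a, carry into square.
Longitude square 8; +1 → 9.
The latitude characters are unchanged.

EH90as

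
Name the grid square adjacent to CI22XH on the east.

CI32ah

Longitude subsquare x = 23; +1 → 24, wraps to 0 = a, carry into square.
Longitude square 2; +1 → 3.
The latitude characters are unchanged.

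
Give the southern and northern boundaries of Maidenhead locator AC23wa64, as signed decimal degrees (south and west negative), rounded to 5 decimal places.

-66.98333, -66.97917

Field A=0, C=2: +0·20° lon, +2·10° lat → SW at lon -180°, lat -70°.
Square 2, 3: +2·2° lon, +3·1° lat → SW at lon -176°, lat -67°.
Subsquare w=22, a=0: +22·0.0833333° lon, +0·0.0416667° lat → SW at lon -174.167°, lat -67°.
Extended square 6, 4: +6·0.00833333° lon, +4·0.00416667° lat → SW at lon -174.117°, lat -66.9833°.
Cell spans 0.00833333° lon × 0.00416667° lat.
south -66.98333, north -66.97917.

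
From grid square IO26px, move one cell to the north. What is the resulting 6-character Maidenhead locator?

IO27pa

Latitude subsquare x = 23; +1 → 24, wraps to 0 = a, carry into square.
Latitude square 6; +1 → 7.
The longitude characters are unchanged.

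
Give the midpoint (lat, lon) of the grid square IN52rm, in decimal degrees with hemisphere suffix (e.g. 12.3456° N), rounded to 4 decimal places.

Field I=8, N=13: +8·20° lon, +13·10° lat → SW at lon -20°, lat 40°.
Square 5, 2: +5·2° lon, +2·1° lat → SW at lon -10°, lat 42°.
Subsquare r=17, m=12: +17·0.0833333° lon, +12·0.0416667° lat → SW at lon -8.58333°, lat 42.5°.
Cell spans 0.0833333° lon × 0.0416667° lat. Centre is SW corner plus half of each.
latitude 42.5208° N, longitude 8.5417° W.

42.5208° N, 8.5417° W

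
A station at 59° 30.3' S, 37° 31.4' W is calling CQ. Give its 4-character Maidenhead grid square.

HD10

Add 180° to longitude and 90° to latitude: 142.48, 30.49.
Field (20°×10°, letters A–R): 142.48/20 → 7 → H, 30.49/10 → 3 → D; chars HD.
Square (2°×1°, digits 0–9): 2.48/2 → 1, 0.49/1 → 0; chars 10.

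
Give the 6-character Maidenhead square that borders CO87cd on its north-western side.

CO87be

Longitude subsquare c = 2; −1 → 1 = b.
Latitude subsquare d = 3; +1 → 4 = e.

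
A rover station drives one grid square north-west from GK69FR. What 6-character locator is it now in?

GK69es

Longitude subsquare f = 5; −1 → 4 = e.
Latitude subsquare r = 17; +1 → 18 = s.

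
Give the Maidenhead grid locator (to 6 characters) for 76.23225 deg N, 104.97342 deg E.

OQ26lf

Add 180° to longitude and 90° to latitude: 284.9734, 166.2322.
Field: 284.9734/20 → 14 → O, 166.2322/10 → 16 → Q; chars OQ.
Square: 4.9734/2 → 2, 6.2322/1 → 6; chars 26.
Subsquare: 0.9734/0.0833333 → 11 → l, 0.2322/0.0416667 → 5 → f; chars lf.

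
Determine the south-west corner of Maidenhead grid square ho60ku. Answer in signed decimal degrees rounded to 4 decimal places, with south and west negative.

50.8333, -27.1667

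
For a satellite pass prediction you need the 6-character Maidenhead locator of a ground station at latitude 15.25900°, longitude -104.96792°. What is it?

Offset from 180°W / 90°S: lon 75.0321°, lat 105.2590°.
Field: 75.0321/20 → 3 → D, 105.2590/10 → 10 → K; chars DK.
Square: 15.0321/2 → 7, 5.2590/1 → 5; chars 75.
Subsquare: 1.0321/0.0833333 → 12 → m, 0.2590/0.0416667 → 6 → g; chars mg.

DK75mg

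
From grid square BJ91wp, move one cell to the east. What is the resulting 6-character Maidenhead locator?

BJ91xp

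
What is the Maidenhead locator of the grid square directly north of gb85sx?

Latitude subsquare x = 23; +1 → 24, wraps to 0 = a, carry into square.
Latitude square 5; +1 → 6.
The longitude characters are unchanged.

GB86sa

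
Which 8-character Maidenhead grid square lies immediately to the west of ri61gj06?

RI61fj96

Longitude extended square 0; −1 → -1, wraps to 9, carry into subsquare.
Longitude subsquare g = 6; −1 → 5 = f.
The latitude characters are unchanged.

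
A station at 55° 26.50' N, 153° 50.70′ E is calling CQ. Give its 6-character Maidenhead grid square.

QO65wk

Offset from 180°W / 90°S: lon 333.8450°, lat 145.4417°.
Field (20°×10°, letters A–R): lon ⌊333.8450/20⌋ = 16 → Q; lat ⌊145.4417/10⌋ = 14 → O.
Square (2°×1°, digits 0–9): lon ⌊13.8450/2⌋ = 6; lat ⌊5.4417/1⌋ = 5.
Subsquare (5′×2.5′, letters a–x): lon ⌊1.8450/0.0833333⌋ = 22 → w; lat ⌊0.4417/0.0416667⌋ = 10 → k.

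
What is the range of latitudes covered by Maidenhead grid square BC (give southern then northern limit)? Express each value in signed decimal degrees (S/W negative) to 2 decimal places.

Field B=1, C=2: +1·20° lon, +2·10° lat → SW at lon -160°, lat -70°.
Cell spans 20° lon × 10° lat.
south -70.00, north -60.00.

-70.00, -60.00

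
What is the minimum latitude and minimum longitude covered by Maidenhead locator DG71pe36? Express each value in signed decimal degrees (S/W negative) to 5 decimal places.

-28.80833, -104.72500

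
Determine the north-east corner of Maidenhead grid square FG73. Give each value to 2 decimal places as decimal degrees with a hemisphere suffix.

26.00° S, 64.00° W

Field F=5, G=6: +5·20° lon, +6·10° lat → SW at lon -80°, lat -30°.
Square 7, 3: +7·2° lon, +3·1° lat → SW at lon -66°, lat -27°.
Cell spans 2° lon × 1° lat. NE corner is SW corner plus one full cell.
latitude 26.00° S, longitude 64.00° W.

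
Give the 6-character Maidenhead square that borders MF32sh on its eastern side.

Longitude subsquare s = 18; +1 → 19 = t.
The latitude characters are unchanged.

MF32th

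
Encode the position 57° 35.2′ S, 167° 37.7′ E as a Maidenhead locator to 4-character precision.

Shift to the Maidenhead origin (180°W, 90°S): lon 347.63, lat 32.41.
Field (20°×10°, letters A–R): lon ⌊347.63/20⌋ = 17 → R; lat ⌊32.41/10⌋ = 3 → D.
Square (2°×1°, digits 0–9): lon ⌊7.63/2⌋ = 3; lat ⌊2.41/1⌋ = 2.

RD32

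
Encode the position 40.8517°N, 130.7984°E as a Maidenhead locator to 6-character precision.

Offset from 180°W / 90°S: lon 310.7984°, lat 130.8517°.
Field: 310.7984/20 → 15 → P, 130.8517/10 → 13 → N; chars PN.
Square: 10.7984/2 → 5, 0.8517/1 → 0; chars 50.
Subsquare: 0.7984/0.0833333 → 9 → j, 0.8517/0.0416667 → 20 → u; chars ju.

PN50ju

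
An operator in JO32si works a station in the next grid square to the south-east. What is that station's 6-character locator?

JO32th

Longitude subsquare s = 18; +1 → 19 = t.
Latitude subsquare i = 8; −1 → 7 = h.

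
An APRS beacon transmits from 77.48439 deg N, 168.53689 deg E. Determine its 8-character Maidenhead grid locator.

RQ47gl46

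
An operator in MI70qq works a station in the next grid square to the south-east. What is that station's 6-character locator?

Longitude subsquare q = 16; +1 → 17 = r.
Latitude subsquare q = 16; −1 → 15 = p.

MI70rp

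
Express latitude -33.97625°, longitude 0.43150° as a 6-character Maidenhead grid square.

Add 180° to longitude and 90° to latitude: 180.4315, 56.0237.
Field: lon ⌊180.4315/20⌋ = 9 → J; lat ⌊56.0237/10⌋ = 5 → F.
Square: lon ⌊0.4315/2⌋ = 0; lat ⌊6.0237/1⌋ = 6.
Subsquare: lon ⌊0.4315/0.0833333⌋ = 5 → f; lat ⌊0.0237/0.0416667⌋ = 0 → a.

JF06fa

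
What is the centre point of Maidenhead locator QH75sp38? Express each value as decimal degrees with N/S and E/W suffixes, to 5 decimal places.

14.33958° S, 155.52917° E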